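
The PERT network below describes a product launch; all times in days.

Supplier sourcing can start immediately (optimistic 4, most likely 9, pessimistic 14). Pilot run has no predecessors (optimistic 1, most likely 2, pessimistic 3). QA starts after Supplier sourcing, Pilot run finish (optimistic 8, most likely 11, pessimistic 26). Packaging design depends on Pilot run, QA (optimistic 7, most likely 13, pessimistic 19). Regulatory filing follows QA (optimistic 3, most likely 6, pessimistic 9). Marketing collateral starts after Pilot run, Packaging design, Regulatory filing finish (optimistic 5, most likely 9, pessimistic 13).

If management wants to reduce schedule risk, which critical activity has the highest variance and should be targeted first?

QA

te_Supplier sourcing = (4 + 4·9 + 14)/6 = 54/6 = 9; σ²_Supplier sourcing = ((14−4)/6)² = 2.778
te_Pilot run = (1 + 4·2 + 3)/6 = 12/6 = 2; σ²_Pilot run = ((3−1)/6)² = 0.111
te_QA = (8 + 4·11 + 26)/6 = 78/6 = 13; σ²_QA = ((26−8)/6)² = 9.000
te_Packaging design = (7 + 4·13 + 19)/6 = 78/6 = 13; σ²_Packaging design = ((19−7)/6)² = 4.000
te_Regulatory filing = (3 + 4·6 + 9)/6 = 36/6 = 6; σ²_Regulatory filing = ((9−3)/6)² = 1.000
te_Marketing collateral = (5 + 4·9 + 13)/6 = 54/6 = 9; σ²_Marketing collateral = ((13−5)/6)² = 1.778

Forward pass:
ES_Supplier sourcing = 0; EF_Supplier sourcing = 9
ES_Pilot run = 0; EF_Pilot run = 2
ES_QA = max(EF_Supplier sourcing=9, EF_Pilot run=2) = 9; EF_QA = 9+13 = 22
ES_Packaging design = max(EF_Pilot run=2, EF_QA=22) = 22; EF_Packaging design = 22+13 = 35
ES_Regulatory filing = 22; EF_Regulatory filing = 22+6 = 28
ES_Marketing collateral = max(EF_Pilot run=2, EF_Packaging design=35, EF_Regulatory filing=28) = 35; EF_Marketing collateral = 35+9 = 44
Expected project duration μ = 44 days. Critical path: Supplier sourcing → QA → Packaging design → Marketing collateral.

Variances on critical path: σ²_Supplier sourcing=2.778, σ²_QA=9.000, σ²_Packaging design=4.000, σ²_Marketing collateral=1.778.
Largest is σ²_QA = 9.000.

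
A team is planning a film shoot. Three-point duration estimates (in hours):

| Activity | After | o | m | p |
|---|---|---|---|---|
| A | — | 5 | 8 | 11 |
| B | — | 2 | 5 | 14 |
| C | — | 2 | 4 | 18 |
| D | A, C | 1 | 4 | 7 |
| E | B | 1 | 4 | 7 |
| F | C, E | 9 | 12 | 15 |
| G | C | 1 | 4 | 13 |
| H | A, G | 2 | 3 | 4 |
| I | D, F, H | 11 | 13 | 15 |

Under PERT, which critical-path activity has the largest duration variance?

te_A = (5 + 4·8 + 11)/6 = 48/6 = 8; σ²_A = ((11−5)/6)² = 1.000
te_B = (2 + 4·5 + 14)/6 = 36/6 = 6; σ²_B = ((14−2)/6)² = 4.000
te_C = (2 + 4·4 + 18)/6 = 36/6 = 6; σ²_C = ((18−2)/6)² = 7.111
te_D = (1 + 4·4 + 7)/6 = 24/6 = 4; σ²_D = ((7−1)/6)² = 1.000
te_E = (1 + 4·4 + 7)/6 = 24/6 = 4; σ²_E = ((7−1)/6)² = 1.000
te_F = (9 + 4·12 + 15)/6 = 72/6 = 12; σ²_F = ((15−9)/6)² = 1.000
te_G = (1 + 4·4 + 13)/6 = 30/6 = 5; σ²_G = ((13−1)/6)² = 4.000
te_H = (2 + 4·3 + 4)/6 = 18/6 = 3; σ²_H = ((4−2)/6)² = 0.111
te_I = (11 + 4·13 + 15)/6 = 78/6 = 13; σ²_I = ((15−11)/6)² = 0.444

Forward pass:
ES_A = 0; EF_A = 8
ES_B = 0; EF_B = 6
ES_C = 0; EF_C = 6
ES_D = max(EF_A=8, EF_C=6) = 8; EF_D = 8+4 = 12
ES_E = 6; EF_E = 6+4 = 10
ES_F = max(EF_C=6, EF_E=10) = 10; EF_F = 10+12 = 22
ES_G = 6; EF_G = 6+5 = 11
ES_H = max(EF_A=8, EF_G=11) = 11; EF_H = 11+3 = 14
ES_I = max(EF_D=12, EF_F=22, EF_H=14) = 22; EF_I = 22+13 = 35
Expected project duration μ = 35 hours. Critical path: B → E → F → I.

Variances on critical path: σ²_B=4.000, σ²_E=1.000, σ²_F=1.000, σ²_I=0.444.
Largest is σ²_B = 4.000.

B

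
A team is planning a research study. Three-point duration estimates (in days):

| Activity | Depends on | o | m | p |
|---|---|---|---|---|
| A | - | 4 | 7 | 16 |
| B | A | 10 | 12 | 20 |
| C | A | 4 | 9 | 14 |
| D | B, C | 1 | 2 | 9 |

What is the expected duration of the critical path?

te_A = (4 + 4·7 + 16)/6 = 48/6 = 8
te_B = (10 + 4·12 + 20)/6 = 78/6 = 13
te_C = (4 + 4·9 + 14)/6 = 54/6 = 9
te_D = (1 + 4·2 + 9)/6 = 18/6 = 3

Forward pass:
ES_A = 0; EF_A = 8
ES_B = 8; EF_B = 8+13 = 21
ES_C = 8; EF_C = 8+9 = 17
ES_D = max(EF_B=21, EF_C=17) = 21; EF_D = 21+3 = 24
Expected project duration μ = 24 days. Critical path: A → B → D.

24 days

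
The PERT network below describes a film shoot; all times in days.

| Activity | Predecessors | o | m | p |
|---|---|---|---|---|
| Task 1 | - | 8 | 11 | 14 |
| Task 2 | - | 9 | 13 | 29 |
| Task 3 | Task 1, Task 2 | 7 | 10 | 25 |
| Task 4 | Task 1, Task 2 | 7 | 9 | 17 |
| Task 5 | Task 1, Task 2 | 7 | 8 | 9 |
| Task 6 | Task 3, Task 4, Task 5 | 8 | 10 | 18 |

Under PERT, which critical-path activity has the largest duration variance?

Task 2

te_Task 1 = (8 + 4·11 + 14)/6 = 66/6 = 11; σ²_Task 1 = ((14−8)/6)² = 1.000
te_Task 2 = (9 + 4·13 + 29)/6 = 90/6 = 15; σ²_Task 2 = ((29−9)/6)² = 11.111
te_Task 3 = (7 + 4·10 + 25)/6 = 72/6 = 12; σ²_Task 3 = ((25−7)/6)² = 9.000
te_Task 4 = (7 + 4·9 + 17)/6 = 60/6 = 10; σ²_Task 4 = ((17−7)/6)² = 2.778
te_Task 5 = (7 + 4·8 + 9)/6 = 48/6 = 8; σ²_Task 5 = ((9−7)/6)² = 0.111
te_Task 6 = (8 + 4·10 + 18)/6 = 66/6 = 11; σ²_Task 6 = ((18−8)/6)² = 2.778

Forward pass:
ES_Task 1 = 0; EF_Task 1 = 11
ES_Task 2 = 0; EF_Task 2 = 15
ES_Task 3 = max(EF_Task 1=11, EF_Task 2=15) = 15; EF_Task 3 = 15+12 = 27
ES_Task 4 = max(EF_Task 1=11, EF_Task 2=15) = 15; EF_Task 4 = 15+10 = 25
ES_Task 5 = max(EF_Task 1=11, EF_Task 2=15) = 15; EF_Task 5 = 15+8 = 23
ES_Task 6 = max(EF_Task 3=27, EF_Task 4=25, EF_Task 5=23) = 27; EF_Task 6 = 27+11 = 38
Expected project duration μ = 38 days. Critical path: Task 2 → Task 3 → Task 6.

Variances on critical path: σ²_Task 2=11.111, σ²_Task 3=9.000, σ²_Task 6=2.778.
Largest is σ²_Task 2 = 11.111.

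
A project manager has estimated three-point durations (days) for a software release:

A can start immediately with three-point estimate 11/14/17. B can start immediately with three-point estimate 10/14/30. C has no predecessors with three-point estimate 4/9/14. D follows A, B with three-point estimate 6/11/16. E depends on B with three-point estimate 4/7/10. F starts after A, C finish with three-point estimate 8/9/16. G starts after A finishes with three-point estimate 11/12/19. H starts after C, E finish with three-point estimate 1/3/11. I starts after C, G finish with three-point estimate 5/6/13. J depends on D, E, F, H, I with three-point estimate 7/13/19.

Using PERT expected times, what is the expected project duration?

te_A = (11 + 4·14 + 17)/6 = 84/6 = 14
te_B = (10 + 4·14 + 30)/6 = 96/6 = 16
te_C = (4 + 4·9 + 14)/6 = 54/6 = 9
te_D = (6 + 4·11 + 16)/6 = 66/6 = 11
te_E = (4 + 4·7 + 10)/6 = 42/6 = 7
te_F = (8 + 4·9 + 16)/6 = 60/6 = 10
te_G = (11 + 4·12 + 19)/6 = 78/6 = 13
te_H = (1 + 4·3 + 11)/6 = 24/6 = 4
te_I = (5 + 4·6 + 13)/6 = 42/6 = 7
te_J = (7 + 4·13 + 19)/6 = 78/6 = 13

Forward pass:
ES_A = 0; EF_A = 14
ES_B = 0; EF_B = 16
ES_C = 0; EF_C = 9
ES_D = max(EF_A=14, EF_B=16) = 16; EF_D = 16+11 = 27
ES_E = 16; EF_E = 16+7 = 23
ES_F = max(EF_A=14, EF_C=9) = 14; EF_F = 14+10 = 24
ES_G = 14; EF_G = 14+13 = 27
ES_H = max(EF_C=9, EF_E=23) = 23; EF_H = 23+4 = 27
ES_I = max(EF_C=9, EF_G=27) = 27; EF_I = 27+7 = 34
ES_J = max(EF_D=27, EF_E=23, EF_F=24, EF_H=27, EF_I=34) = 34; EF_J = 34+13 = 47
Expected project duration μ = 47 days. Critical path: A → G → I → J.

47 days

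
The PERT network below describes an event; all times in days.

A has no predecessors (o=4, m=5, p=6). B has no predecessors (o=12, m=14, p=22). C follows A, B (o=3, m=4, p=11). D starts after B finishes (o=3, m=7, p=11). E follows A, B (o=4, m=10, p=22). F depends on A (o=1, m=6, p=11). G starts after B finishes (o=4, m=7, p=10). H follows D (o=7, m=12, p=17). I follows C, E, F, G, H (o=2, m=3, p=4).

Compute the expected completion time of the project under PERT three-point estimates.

te_A = (4 + 4·5 + 6)/6 = 30/6 = 5
te_B = (12 + 4·14 + 22)/6 = 90/6 = 15
te_C = (3 + 4·4 + 11)/6 = 30/6 = 5
te_D = (3 + 4·7 + 11)/6 = 42/6 = 7
te_E = (4 + 4·10 + 22)/6 = 66/6 = 11
te_F = (1 + 4·6 + 11)/6 = 36/6 = 6
te_G = (4 + 4·7 + 10)/6 = 42/6 = 7
te_H = (7 + 4·12 + 17)/6 = 72/6 = 12
te_I = (2 + 4·3 + 4)/6 = 18/6 = 3

Forward pass:
ES_A = 0; EF_A = 5
ES_B = 0; EF_B = 15
ES_C = max(EF_A=5, EF_B=15) = 15; EF_C = 15+5 = 20
ES_D = 15; EF_D = 15+7 = 22
ES_E = max(EF_A=5, EF_B=15) = 15; EF_E = 15+11 = 26
ES_F = 5; EF_F = 5+6 = 11
ES_G = 15; EF_G = 15+7 = 22
ES_H = 22; EF_H = 22+12 = 34
ES_I = max(EF_C=20, EF_E=26, EF_F=11, EF_G=22, EF_H=34) = 34; EF_I = 34+3 = 37
Expected project duration μ = 37 days. Critical path: B → D → H → I.

37 days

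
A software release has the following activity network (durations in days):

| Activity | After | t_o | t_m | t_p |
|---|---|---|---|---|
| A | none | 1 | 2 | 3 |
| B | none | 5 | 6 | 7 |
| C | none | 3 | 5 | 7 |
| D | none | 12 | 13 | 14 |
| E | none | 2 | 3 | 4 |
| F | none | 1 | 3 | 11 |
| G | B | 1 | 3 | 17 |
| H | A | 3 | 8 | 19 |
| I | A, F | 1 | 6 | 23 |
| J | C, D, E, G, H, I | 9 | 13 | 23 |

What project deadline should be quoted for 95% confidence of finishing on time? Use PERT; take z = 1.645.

te_A = (1 + 4·2 + 3)/6 = 12/6 = 2; σ²_A = ((3−1)/6)² = 0.111
te_B = (5 + 4·6 + 7)/6 = 36/6 = 6; σ²_B = ((7−5)/6)² = 0.111
te_C = (3 + 4·5 + 7)/6 = 30/6 = 5; σ²_C = ((7−3)/6)² = 0.444
te_D = (12 + 4·13 + 14)/6 = 78/6 = 13; σ²_D = ((14−12)/6)² = 0.111
te_E = (2 + 4·3 + 4)/6 = 18/6 = 3; σ²_E = ((4−2)/6)² = 0.111
te_F = (1 + 4·3 + 11)/6 = 24/6 = 4; σ²_F = ((11−1)/6)² = 2.778
te_G = (1 + 4·3 + 17)/6 = 30/6 = 5; σ²_G = ((17−1)/6)² = 7.111
te_H = (3 + 4·8 + 19)/6 = 54/6 = 9; σ²_H = ((19−3)/6)² = 7.111
te_I = (1 + 4·6 + 23)/6 = 48/6 = 8; σ²_I = ((23−1)/6)² = 13.444
te_J = (9 + 4·13 + 23)/6 = 84/6 = 14; σ²_J = ((23−9)/6)² = 5.444

Forward pass:
ES_A = 0; EF_A = 2
ES_B = 0; EF_B = 6
ES_C = 0; EF_C = 5
ES_D = 0; EF_D = 13
ES_E = 0; EF_E = 3
ES_F = 0; EF_F = 4
ES_G = 6; EF_G = 6+5 = 11
ES_H = 2; EF_H = 2+9 = 11
ES_I = max(EF_A=2, EF_F=4) = 4; EF_I = 4+8 = 12
ES_J = max(EF_C=5, EF_D=13, EF_E=3, EF_G=11, EF_H=11, EF_I=12) = 13; EF_J = 13+14 = 27
Expected project duration μ = 27 days. Critical path: D → J.

Variance along critical path = 0.111 + 5.444 = 5.556; σ = 2.357 days.
D = μ + z·σ = 27 + 1.645·2.357 = 30.9 days

30.9 days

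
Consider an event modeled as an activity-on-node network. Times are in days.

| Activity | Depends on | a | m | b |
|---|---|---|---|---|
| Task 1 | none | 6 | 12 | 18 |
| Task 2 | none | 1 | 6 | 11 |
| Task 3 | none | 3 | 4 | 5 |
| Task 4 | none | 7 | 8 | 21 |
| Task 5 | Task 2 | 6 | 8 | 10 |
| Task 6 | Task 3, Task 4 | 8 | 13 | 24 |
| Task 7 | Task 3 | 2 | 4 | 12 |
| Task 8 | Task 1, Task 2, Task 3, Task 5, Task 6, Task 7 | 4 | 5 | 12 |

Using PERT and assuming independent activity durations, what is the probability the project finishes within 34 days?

0.855

te_Task 1 = (6 + 4·12 + 18)/6 = 72/6 = 12; σ²_Task 1 = ((18−6)/6)² = 4.000
te_Task 2 = (1 + 4·6 + 11)/6 = 36/6 = 6; σ²_Task 2 = ((11−1)/6)² = 2.778
te_Task 3 = (3 + 4·4 + 5)/6 = 24/6 = 4; σ²_Task 3 = ((5−3)/6)² = 0.111
te_Task 4 = (7 + 4·8 + 21)/6 = 60/6 = 10; σ²_Task 4 = ((21−7)/6)² = 5.444
te_Task 5 = (6 + 4·8 + 10)/6 = 48/6 = 8; σ²_Task 5 = ((10−6)/6)² = 0.444
te_Task 6 = (8 + 4·13 + 24)/6 = 84/6 = 14; σ²_Task 6 = ((24−8)/6)² = 7.111
te_Task 7 = (2 + 4·4 + 12)/6 = 30/6 = 5; σ²_Task 7 = ((12−2)/6)² = 2.778
te_Task 8 = (4 + 4·5 + 12)/6 = 36/6 = 6; σ²_Task 8 = ((12−4)/6)² = 1.778

Forward pass:
ES_Task 1 = 0; EF_Task 1 = 12
ES_Task 2 = 0; EF_Task 2 = 6
ES_Task 3 = 0; EF_Task 3 = 4
ES_Task 4 = 0; EF_Task 4 = 10
ES_Task 5 = 6; EF_Task 5 = 6+8 = 14
ES_Task 6 = max(EF_Task 3=4, EF_Task 4=10) = 10; EF_Task 6 = 10+14 = 24
ES_Task 7 = 4; EF_Task 7 = 4+5 = 9
ES_Task 8 = max(EF_Task 1=12, EF_Task 2=6, EF_Task 3=4, EF_Task 5=14, EF_Task 6=24, EF_Task 7=9) = 24; EF_Task 8 = 24+6 = 30
Expected project duration μ = 30 days. Critical path: Task 4 → Task 6 → Task 8.

Variance along critical path = 5.444 + 7.111 + 1.778 = 14.333; σ = √14.333 = 3.786 days.
Z = (34 − 30) / 3.786 = 1.057
P(T ≤ 34) = Φ(1.057) ≈ 0.855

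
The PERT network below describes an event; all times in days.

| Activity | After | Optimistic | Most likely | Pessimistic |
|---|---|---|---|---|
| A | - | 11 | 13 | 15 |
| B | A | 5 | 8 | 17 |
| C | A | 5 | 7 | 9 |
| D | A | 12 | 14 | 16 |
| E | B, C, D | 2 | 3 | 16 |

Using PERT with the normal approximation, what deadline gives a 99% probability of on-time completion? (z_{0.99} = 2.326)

37.9 days

te_A = (11 + 4·13 + 15)/6 = 78/6 = 13; σ²_A = ((15−11)/6)² = 0.444
te_B = (5 + 4·8 + 17)/6 = 54/6 = 9; σ²_B = ((17−5)/6)² = 4.000
te_C = (5 + 4·7 + 9)/6 = 42/6 = 7; σ²_C = ((9−5)/6)² = 0.444
te_D = (12 + 4·14 + 16)/6 = 84/6 = 14; σ²_D = ((16−12)/6)² = 0.444
te_E = (2 + 4·3 + 16)/6 = 30/6 = 5; σ²_E = ((16−2)/6)² = 5.444

Forward pass:
ES_A = 0; EF_A = 13
ES_B = 13; EF_B = 13+9 = 22
ES_C = 13; EF_C = 13+7 = 20
ES_D = 13; EF_D = 13+14 = 27
ES_E = max(EF_B=22, EF_C=20, EF_D=27) = 27; EF_E = 27+5 = 32
Expected project duration μ = 32 days. Critical path: A → D → E.

Variance along critical path = 0.444 + 0.444 + 5.444 = 6.333; σ = 2.517 days.
D = μ + z·σ = 32 + 2.326·2.517 = 37.9 days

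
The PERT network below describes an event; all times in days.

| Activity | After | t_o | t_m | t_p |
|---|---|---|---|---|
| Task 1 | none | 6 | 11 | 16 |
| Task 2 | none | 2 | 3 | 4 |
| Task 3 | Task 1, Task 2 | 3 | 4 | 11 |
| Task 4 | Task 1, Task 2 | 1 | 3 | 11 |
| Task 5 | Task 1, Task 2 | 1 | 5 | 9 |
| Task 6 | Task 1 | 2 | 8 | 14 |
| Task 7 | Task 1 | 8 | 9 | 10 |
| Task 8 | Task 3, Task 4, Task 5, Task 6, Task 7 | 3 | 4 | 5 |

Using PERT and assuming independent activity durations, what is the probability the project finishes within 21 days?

0.042

te_Task 1 = (6 + 4·11 + 16)/6 = 66/6 = 11; σ²_Task 1 = ((16−6)/6)² = 2.778
te_Task 2 = (2 + 4·3 + 4)/6 = 18/6 = 3; σ²_Task 2 = ((4−2)/6)² = 0.111
te_Task 3 = (3 + 4·4 + 11)/6 = 30/6 = 5; σ²_Task 3 = ((11−3)/6)² = 1.778
te_Task 4 = (1 + 4·3 + 11)/6 = 24/6 = 4; σ²_Task 4 = ((11−1)/6)² = 2.778
te_Task 5 = (1 + 4·5 + 9)/6 = 30/6 = 5; σ²_Task 5 = ((9−1)/6)² = 1.778
te_Task 6 = (2 + 4·8 + 14)/6 = 48/6 = 8; σ²_Task 6 = ((14−2)/6)² = 4.000
te_Task 7 = (8 + 4·9 + 10)/6 = 54/6 = 9; σ²_Task 7 = ((10−8)/6)² = 0.111
te_Task 8 = (3 + 4·4 + 5)/6 = 24/6 = 4; σ²_Task 8 = ((5−3)/6)² = 0.111

Forward pass:
ES_Task 1 = 0; EF_Task 1 = 11
ES_Task 2 = 0; EF_Task 2 = 3
ES_Task 3 = max(EF_Task 1=11, EF_Task 2=3) = 11; EF_Task 3 = 11+5 = 16
ES_Task 4 = max(EF_Task 1=11, EF_Task 2=3) = 11; EF_Task 4 = 11+4 = 15
ES_Task 5 = max(EF_Task 1=11, EF_Task 2=3) = 11; EF_Task 5 = 11+5 = 16
ES_Task 6 = 11; EF_Task 6 = 11+8 = 19
ES_Task 7 = 11; EF_Task 7 = 11+9 = 20
ES_Task 8 = max(EF_Task 3=16, EF_Task 4=15, EF_Task 5=16, EF_Task 6=19, EF_Task 7=20) = 20; EF_Task 8 = 20+4 = 24
Expected project duration μ = 24 days. Critical path: Task 1 → Task 7 → Task 8.

Variance along critical path = 2.778 + 0.111 + 0.111 = 3.000; σ = √3.000 = 1.732 days.
Z = (21 − 24) / 1.732 = -1.732
P(T ≤ 21) = Φ(-1.732) ≈ 0.042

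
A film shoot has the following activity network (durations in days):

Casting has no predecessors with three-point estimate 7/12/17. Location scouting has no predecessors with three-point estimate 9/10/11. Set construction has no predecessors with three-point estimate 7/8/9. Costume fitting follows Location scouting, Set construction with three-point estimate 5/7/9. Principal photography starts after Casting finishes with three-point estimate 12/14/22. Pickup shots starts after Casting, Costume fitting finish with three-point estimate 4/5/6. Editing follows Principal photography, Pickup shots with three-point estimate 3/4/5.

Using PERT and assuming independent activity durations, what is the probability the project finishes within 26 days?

te_Casting = (7 + 4·12 + 17)/6 = 72/6 = 12; σ²_Casting = ((17−7)/6)² = 2.778
te_Location scouting = (9 + 4·10 + 11)/6 = 60/6 = 10; σ²_Location scouting = ((11−9)/6)² = 0.111
te_Set construction = (7 + 4·8 + 9)/6 = 48/6 = 8; σ²_Set construction = ((9−7)/6)² = 0.111
te_Costume fitting = (5 + 4·7 + 9)/6 = 42/6 = 7; σ²_Costume fitting = ((9−5)/6)² = 0.444
te_Principal photography = (12 + 4·14 + 22)/6 = 90/6 = 15; σ²_Principal photography = ((22−12)/6)² = 2.778
te_Pickup shots = (4 + 4·5 + 6)/6 = 30/6 = 5; σ²_Pickup shots = ((6−4)/6)² = 0.111
te_Editing = (3 + 4·4 + 5)/6 = 24/6 = 4; σ²_Editing = ((5−3)/6)² = 0.111

Forward pass:
ES_Casting = 0; EF_Casting = 12
ES_Location scouting = 0; EF_Location scouting = 10
ES_Set construction = 0; EF_Set construction = 8
ES_Costume fitting = max(EF_Location scouting=10, EF_Set construction=8) = 10; EF_Costume fitting = 10+7 = 17
ES_Principal photography = 12; EF_Principal photography = 12+15 = 27
ES_Pickup shots = max(EF_Casting=12, EF_Costume fitting=17) = 17; EF_Pickup shots = 17+5 = 22
ES_Editing = max(EF_Principal photography=27, EF_Pickup shots=22) = 27; EF_Editing = 27+4 = 31
Expected project duration μ = 31 days. Critical path: Casting → Principal photography → Editing.

Variance along critical path = 2.778 + 2.778 + 0.111 = 5.667; σ = √5.667 = 2.380 days.
Z = (26 − 31) / 2.380 = -2.100
P(T ≤ 26) = Φ(-2.100) ≈ 0.018

0.018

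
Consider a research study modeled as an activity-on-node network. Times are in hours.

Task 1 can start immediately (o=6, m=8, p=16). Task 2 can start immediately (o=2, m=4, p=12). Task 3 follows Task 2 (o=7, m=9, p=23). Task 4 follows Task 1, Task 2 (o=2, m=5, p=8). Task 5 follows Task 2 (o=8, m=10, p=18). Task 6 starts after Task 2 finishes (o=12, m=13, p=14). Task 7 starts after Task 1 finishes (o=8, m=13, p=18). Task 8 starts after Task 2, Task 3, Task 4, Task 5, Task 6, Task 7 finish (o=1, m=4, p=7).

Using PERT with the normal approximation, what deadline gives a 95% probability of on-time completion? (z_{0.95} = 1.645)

te_Task 1 = (6 + 4·8 + 16)/6 = 54/6 = 9; σ²_Task 1 = ((16−6)/6)² = 2.778
te_Task 2 = (2 + 4·4 + 12)/6 = 30/6 = 5; σ²_Task 2 = ((12−2)/6)² = 2.778
te_Task 3 = (7 + 4·9 + 23)/6 = 66/6 = 11; σ²_Task 3 = ((23−7)/6)² = 7.111
te_Task 4 = (2 + 4·5 + 8)/6 = 30/6 = 5; σ²_Task 4 = ((8−2)/6)² = 1.000
te_Task 5 = (8 + 4·10 + 18)/6 = 66/6 = 11; σ²_Task 5 = ((18−8)/6)² = 2.778
te_Task 6 = (12 + 4·13 + 14)/6 = 78/6 = 13; σ²_Task 6 = ((14−12)/6)² = 0.111
te_Task 7 = (8 + 4·13 + 18)/6 = 78/6 = 13; σ²_Task 7 = ((18−8)/6)² = 2.778
te_Task 8 = (1 + 4·4 + 7)/6 = 24/6 = 4; σ²_Task 8 = ((7−1)/6)² = 1.000

Forward pass:
ES_Task 1 = 0; EF_Task 1 = 9
ES_Task 2 = 0; EF_Task 2 = 5
ES_Task 3 = 5; EF_Task 3 = 5+11 = 16
ES_Task 4 = max(EF_Task 1=9, EF_Task 2=5) = 9; EF_Task 4 = 9+5 = 14
ES_Task 5 = 5; EF_Task 5 = 5+11 = 16
ES_Task 6 = 5; EF_Task 6 = 5+13 = 18
ES_Task 7 = 9; EF_Task 7 = 9+13 = 22
ES_Task 8 = max(EF_Task 2=5, EF_Task 3=16, EF_Task 4=14, EF_Task 5=16, EF_Task 6=18, EF_Task 7=22) = 22; EF_Task 8 = 22+4 = 26
Expected project duration μ = 26 hours. Critical path: Task 1 → Task 7 → Task 8.

Variance along critical path = 2.778 + 2.778 + 1.000 = 6.556; σ = 2.560 hours.
D = μ + z·σ = 26 + 1.645·2.560 = 30.2 hours

30.2 hours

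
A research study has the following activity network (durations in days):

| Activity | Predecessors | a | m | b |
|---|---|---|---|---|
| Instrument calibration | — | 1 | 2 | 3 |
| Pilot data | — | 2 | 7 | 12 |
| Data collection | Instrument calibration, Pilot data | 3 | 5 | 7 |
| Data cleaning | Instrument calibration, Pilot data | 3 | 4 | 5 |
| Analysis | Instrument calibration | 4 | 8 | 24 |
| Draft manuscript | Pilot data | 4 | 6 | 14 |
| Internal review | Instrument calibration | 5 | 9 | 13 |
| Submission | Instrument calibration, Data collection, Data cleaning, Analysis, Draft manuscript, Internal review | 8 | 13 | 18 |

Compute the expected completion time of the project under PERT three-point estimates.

27 days

te_Instrument calibration = (1 + 4·2 + 3)/6 = 12/6 = 2
te_Pilot data = (2 + 4·7 + 12)/6 = 42/6 = 7
te_Data collection = (3 + 4·5 + 7)/6 = 30/6 = 5
te_Data cleaning = (3 + 4·4 + 5)/6 = 24/6 = 4
te_Analysis = (4 + 4·8 + 24)/6 = 60/6 = 10
te_Draft manuscript = (4 + 4·6 + 14)/6 = 42/6 = 7
te_Internal review = (5 + 4·9 + 13)/6 = 54/6 = 9
te_Submission = (8 + 4·13 + 18)/6 = 78/6 = 13

Forward pass:
ES_Instrument calibration = 0; EF_Instrument calibration = 2
ES_Pilot data = 0; EF_Pilot data = 7
ES_Data collection = max(EF_Instrument calibration=2, EF_Pilot data=7) = 7; EF_Data collection = 7+5 = 12
ES_Data cleaning = max(EF_Instrument calibration=2, EF_Pilot data=7) = 7; EF_Data cleaning = 7+4 = 11
ES_Analysis = 2; EF_Analysis = 2+10 = 12
ES_Draft manuscript = 7; EF_Draft manuscript = 7+7 = 14
ES_Internal review = 2; EF_Internal review = 2+9 = 11
ES_Submission = max(EF_Instrument calibration=2, EF_Data collection=12, EF_Data cleaning=11, EF_Analysis=12, EF_Draft manuscript=14, EF_Internal review=11) = 14; EF_Submission = 14+13 = 27
Expected project duration μ = 27 days. Critical path: Pilot data → Draft manuscript → Submission.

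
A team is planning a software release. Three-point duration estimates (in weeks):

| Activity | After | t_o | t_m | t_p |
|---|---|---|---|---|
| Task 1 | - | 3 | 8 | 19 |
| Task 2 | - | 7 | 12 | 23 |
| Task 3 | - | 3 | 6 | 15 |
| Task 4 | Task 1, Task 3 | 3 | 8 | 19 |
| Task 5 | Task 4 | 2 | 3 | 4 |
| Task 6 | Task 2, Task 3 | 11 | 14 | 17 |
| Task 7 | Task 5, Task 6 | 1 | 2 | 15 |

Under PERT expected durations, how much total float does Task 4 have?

te_Task 1 = (3 + 4·8 + 19)/6 = 54/6 = 9
te_Task 2 = (7 + 4·12 + 23)/6 = 78/6 = 13
te_Task 3 = (3 + 4·6 + 15)/6 = 42/6 = 7
te_Task 4 = (3 + 4·8 + 19)/6 = 54/6 = 9
te_Task 5 = (2 + 4·3 + 4)/6 = 18/6 = 3
te_Task 6 = (11 + 4·14 + 17)/6 = 84/6 = 14
te_Task 7 = (1 + 4·2 + 15)/6 = 24/6 = 4

Forward pass:
ES_Task 1 = 0; EF_Task 1 = 9
ES_Task 2 = 0; EF_Task 2 = 13
ES_Task 3 = 0; EF_Task 3 = 7
ES_Task 4 = max(EF_Task 1=9, EF_Task 3=7) = 9; EF_Task 4 = 9+9 = 18
ES_Task 5 = 18; EF_Task 5 = 18+3 = 21
ES_Task 6 = max(EF_Task 2=13, EF_Task 3=7) = 13; EF_Task 6 = 13+14 = 27
ES_Task 7 = max(EF_Task 5=21, EF_Task 6=27) = 27; EF_Task 7 = 27+4 = 31
Expected project duration μ = 31 weeks. Critical path: Task 2 → Task 6 → Task 7.

Backward pass:
LF_Task 7 = 31; LS_Task 7 = 31−4 = 27
LF_Task 6 = LS_Task 7 = 27; LS_Task 6 = 27−14 = 13
LF_Task 5 = LS_Task 7 = 27; LS_Task 5 = 27−3 = 24
LF_Task 4 = LS_Task 5 = 24; LS_Task 4 = 24−9 = 15
LF_Task 3 = min(LS_Task 4=15, LS_Task 6=13) = 13; LS_Task 3 = 13−7 = 6
LF_Task 2 = LS_Task 6 = 13; LS_Task 2 = 13−13 = 0
LF_Task 1 = LS_Task 4 = 15; LS_Task 1 = 15−9 = 6
Slack_Task 4 = LS_Task 4 − ES_Task 4 = 15 − 9 = 6

6 weeks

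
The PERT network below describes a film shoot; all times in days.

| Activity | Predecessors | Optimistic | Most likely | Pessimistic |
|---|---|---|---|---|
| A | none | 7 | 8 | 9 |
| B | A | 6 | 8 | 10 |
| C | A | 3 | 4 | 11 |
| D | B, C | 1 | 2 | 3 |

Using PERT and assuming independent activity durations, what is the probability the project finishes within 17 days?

0.110

te_A = (7 + 4·8 + 9)/6 = 48/6 = 8; σ²_A = ((9−7)/6)² = 0.111
te_B = (6 + 4·8 + 10)/6 = 48/6 = 8; σ²_B = ((10−6)/6)² = 0.444
te_C = (3 + 4·4 + 11)/6 = 30/6 = 5; σ²_C = ((11−3)/6)² = 1.778
te_D = (1 + 4·2 + 3)/6 = 12/6 = 2; σ²_D = ((3−1)/6)² = 0.111

Forward pass:
ES_A = 0; EF_A = 8
ES_B = 8; EF_B = 8+8 = 16
ES_C = 8; EF_C = 8+5 = 13
ES_D = max(EF_B=16, EF_C=13) = 16; EF_D = 16+2 = 18
Expected project duration μ = 18 days. Critical path: A → B → D.

Variance along critical path = 0.111 + 0.444 + 0.111 = 0.667; σ = √0.667 = 0.816 days.
Z = (17 − 18) / 0.816 = -1.225
P(T ≤ 17) = Φ(-1.225) ≈ 0.110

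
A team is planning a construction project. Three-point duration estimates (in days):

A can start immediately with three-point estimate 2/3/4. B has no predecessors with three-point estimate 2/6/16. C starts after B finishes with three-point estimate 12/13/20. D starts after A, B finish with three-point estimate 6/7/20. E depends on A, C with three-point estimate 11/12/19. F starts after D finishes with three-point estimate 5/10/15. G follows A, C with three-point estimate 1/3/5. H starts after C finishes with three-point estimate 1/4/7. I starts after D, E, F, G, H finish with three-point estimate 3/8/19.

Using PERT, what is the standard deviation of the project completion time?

te_A = (2 + 4·3 + 4)/6 = 18/6 = 3; σ²_A = ((4−2)/6)² = 0.111
te_B = (2 + 4·6 + 16)/6 = 42/6 = 7; σ²_B = ((16−2)/6)² = 5.444
te_C = (12 + 4·13 + 20)/6 = 84/6 = 14; σ²_C = ((20−12)/6)² = 1.778
te_D = (6 + 4·7 + 20)/6 = 54/6 = 9; σ²_D = ((20−6)/6)² = 5.444
te_E = (11 + 4·12 + 19)/6 = 78/6 = 13; σ²_E = ((19−11)/6)² = 1.778
te_F = (5 + 4·10 + 15)/6 = 60/6 = 10; σ²_F = ((15−5)/6)² = 2.778
te_G = (1 + 4·3 + 5)/6 = 18/6 = 3; σ²_G = ((5−1)/6)² = 0.444
te_H = (1 + 4·4 + 7)/6 = 24/6 = 4; σ²_H = ((7−1)/6)² = 1.000
te_I = (3 + 4·8 + 19)/6 = 54/6 = 9; σ²_I = ((19−3)/6)² = 7.111

Forward pass:
ES_A = 0; EF_A = 3
ES_B = 0; EF_B = 7
ES_C = 7; EF_C = 7+14 = 21
ES_D = max(EF_A=3, EF_B=7) = 7; EF_D = 7+9 = 16
ES_E = max(EF_A=3, EF_C=21) = 21; EF_E = 21+13 = 34
ES_F = 16; EF_F = 16+10 = 26
ES_G = max(EF_A=3, EF_C=21) = 21; EF_G = 21+3 = 24
ES_H = 21; EF_H = 21+4 = 25
ES_I = max(EF_D=16, EF_E=34, EF_F=26, EF_G=24, EF_H=25) = 34; EF_I = 34+9 = 43
Expected project duration μ = 43 days. Critical path: B → C → E → I.

Variance along critical path = 5.444 + 1.778 + 1.778 + 7.111 = 16.111
σ = √16.111 = 4.014 days

4.01 days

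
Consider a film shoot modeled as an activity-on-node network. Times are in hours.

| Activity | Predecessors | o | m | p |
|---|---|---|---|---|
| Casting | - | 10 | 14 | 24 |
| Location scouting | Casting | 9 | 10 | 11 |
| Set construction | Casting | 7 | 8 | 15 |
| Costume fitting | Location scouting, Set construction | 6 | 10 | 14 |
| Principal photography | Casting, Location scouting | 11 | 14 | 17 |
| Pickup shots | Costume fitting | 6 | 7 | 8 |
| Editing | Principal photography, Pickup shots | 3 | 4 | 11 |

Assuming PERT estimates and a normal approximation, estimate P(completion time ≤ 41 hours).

0.024

te_Casting = (10 + 4·14 + 24)/6 = 90/6 = 15; σ²_Casting = ((24−10)/6)² = 5.444
te_Location scouting = (9 + 4·10 + 11)/6 = 60/6 = 10; σ²_Location scouting = ((11−9)/6)² = 0.111
te_Set construction = (7 + 4·8 + 15)/6 = 54/6 = 9; σ²_Set construction = ((15−7)/6)² = 1.778
te_Costume fitting = (6 + 4·10 + 14)/6 = 60/6 = 10; σ²_Costume fitting = ((14−6)/6)² = 1.778
te_Principal photography = (11 + 4·14 + 17)/6 = 84/6 = 14; σ²_Principal photography = ((17−11)/6)² = 1.000
te_Pickup shots = (6 + 4·7 + 8)/6 = 42/6 = 7; σ²_Pickup shots = ((8−6)/6)² = 0.111
te_Editing = (3 + 4·4 + 11)/6 = 30/6 = 5; σ²_Editing = ((11−3)/6)² = 1.778

Forward pass:
ES_Casting = 0; EF_Casting = 15
ES_Location scouting = 15; EF_Location scouting = 15+10 = 25
ES_Set construction = 15; EF_Set construction = 15+9 = 24
ES_Costume fitting = max(EF_Location scouting=25, EF_Set construction=24) = 25; EF_Costume fitting = 25+10 = 35
ES_Principal photography = max(EF_Casting=15, EF_Location scouting=25) = 25; EF_Principal photography = 25+14 = 39
ES_Pickup shots = 35; EF_Pickup shots = 35+7 = 42
ES_Editing = max(EF_Principal photography=39, EF_Pickup shots=42) = 42; EF_Editing = 42+5 = 47
Expected project duration μ = 47 hours. Critical path: Casting → Location scouting → Costume fitting → Pickup shots → Editing.

Variance along critical path = 5.444 + 0.111 + 1.778 + 0.111 + 1.778 = 9.222; σ = √9.222 = 3.037 hours.
Z = (41 − 47) / 3.037 = -1.976
P(T ≤ 41) = Φ(-1.976) ≈ 0.024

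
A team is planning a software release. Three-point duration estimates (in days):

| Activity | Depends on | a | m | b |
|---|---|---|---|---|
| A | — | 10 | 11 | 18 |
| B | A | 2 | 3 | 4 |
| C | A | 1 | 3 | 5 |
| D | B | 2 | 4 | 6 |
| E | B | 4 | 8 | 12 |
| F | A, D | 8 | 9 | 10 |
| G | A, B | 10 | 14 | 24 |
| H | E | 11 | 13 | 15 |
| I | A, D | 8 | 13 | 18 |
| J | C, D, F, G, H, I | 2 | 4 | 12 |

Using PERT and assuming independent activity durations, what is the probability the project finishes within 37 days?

te_A = (10 + 4·11 + 18)/6 = 72/6 = 12; σ²_A = ((18−10)/6)² = 1.778
te_B = (2 + 4·3 + 4)/6 = 18/6 = 3; σ²_B = ((4−2)/6)² = 0.111
te_C = (1 + 4·3 + 5)/6 = 18/6 = 3; σ²_C = ((5−1)/6)² = 0.444
te_D = (2 + 4·4 + 6)/6 = 24/6 = 4; σ²_D = ((6−2)/6)² = 0.444
te_E = (4 + 4·8 + 12)/6 = 48/6 = 8; σ²_E = ((12−4)/6)² = 1.778
te_F = (8 + 4·9 + 10)/6 = 54/6 = 9; σ²_F = ((10−8)/6)² = 0.111
te_G = (10 + 4·14 + 24)/6 = 90/6 = 15; σ²_G = ((24−10)/6)² = 5.444
te_H = (11 + 4·13 + 15)/6 = 78/6 = 13; σ²_H = ((15−11)/6)² = 0.444
te_I = (8 + 4·13 + 18)/6 = 78/6 = 13; σ²_I = ((18−8)/6)² = 2.778
te_J = (2 + 4·4 + 12)/6 = 30/6 = 5; σ²_J = ((12−2)/6)² = 2.778

Forward pass:
ES_A = 0; EF_A = 12
ES_B = 12; EF_B = 12+3 = 15
ES_C = 12; EF_C = 12+3 = 15
ES_D = 15; EF_D = 15+4 = 19
ES_E = 15; EF_E = 15+8 = 23
ES_F = max(EF_A=12, EF_D=19) = 19; EF_F = 19+9 = 28
ES_G = max(EF_A=12, EF_B=15) = 15; EF_G = 15+15 = 30
ES_H = 23; EF_H = 23+13 = 36
ES_I = max(EF_A=12, EF_D=19) = 19; EF_I = 19+13 = 32
ES_J = max(EF_C=15, EF_D=19, EF_F=28, EF_G=30, EF_H=36, EF_I=32) = 36; EF_J = 36+5 = 41
Expected project duration μ = 41 days. Critical path: A → B → E → H → J.

Variance along critical path = 1.778 + 0.111 + 1.778 + 0.444 + 2.778 = 6.889; σ = √6.889 = 2.625 days.
Z = (37 − 41) / 2.625 = -1.524
P(T ≤ 37) = Φ(-1.524) ≈ 0.064

0.064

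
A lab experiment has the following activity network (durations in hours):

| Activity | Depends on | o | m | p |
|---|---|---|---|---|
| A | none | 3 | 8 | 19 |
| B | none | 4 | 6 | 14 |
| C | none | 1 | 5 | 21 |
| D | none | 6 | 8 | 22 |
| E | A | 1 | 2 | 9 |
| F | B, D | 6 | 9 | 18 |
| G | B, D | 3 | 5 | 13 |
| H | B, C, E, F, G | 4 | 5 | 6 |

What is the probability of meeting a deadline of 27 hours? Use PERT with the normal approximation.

0.725

te_A = (3 + 4·8 + 19)/6 = 54/6 = 9; σ²_A = ((19−3)/6)² = 7.111
te_B = (4 + 4·6 + 14)/6 = 42/6 = 7; σ²_B = ((14−4)/6)² = 2.778
te_C = (1 + 4·5 + 21)/6 = 42/6 = 7; σ²_C = ((21−1)/6)² = 11.111
te_D = (6 + 4·8 + 22)/6 = 60/6 = 10; σ²_D = ((22−6)/6)² = 7.111
te_E = (1 + 4·2 + 9)/6 = 18/6 = 3; σ²_E = ((9−1)/6)² = 1.778
te_F = (6 + 4·9 + 18)/6 = 60/6 = 10; σ²_F = ((18−6)/6)² = 4.000
te_G = (3 + 4·5 + 13)/6 = 36/6 = 6; σ²_G = ((13−3)/6)² = 2.778
te_H = (4 + 4·5 + 6)/6 = 30/6 = 5; σ²_H = ((6−4)/6)² = 0.111

Forward pass:
ES_A = 0; EF_A = 9
ES_B = 0; EF_B = 7
ES_C = 0; EF_C = 7
ES_D = 0; EF_D = 10
ES_E = 9; EF_E = 9+3 = 12
ES_F = max(EF_B=7, EF_D=10) = 10; EF_F = 10+10 = 20
ES_G = max(EF_B=7, EF_D=10) = 10; EF_G = 10+6 = 16
ES_H = max(EF_B=7, EF_C=7, EF_E=12, EF_F=20, EF_G=16) = 20; EF_H = 20+5 = 25
Expected project duration μ = 25 hours. Critical path: D → F → H.

Variance along critical path = 7.111 + 4.000 + 0.111 = 11.222; σ = √11.222 = 3.350 hours.
Z = (27 − 25) / 3.350 = 0.597
P(T ≤ 27) = Φ(0.597) ≈ 0.725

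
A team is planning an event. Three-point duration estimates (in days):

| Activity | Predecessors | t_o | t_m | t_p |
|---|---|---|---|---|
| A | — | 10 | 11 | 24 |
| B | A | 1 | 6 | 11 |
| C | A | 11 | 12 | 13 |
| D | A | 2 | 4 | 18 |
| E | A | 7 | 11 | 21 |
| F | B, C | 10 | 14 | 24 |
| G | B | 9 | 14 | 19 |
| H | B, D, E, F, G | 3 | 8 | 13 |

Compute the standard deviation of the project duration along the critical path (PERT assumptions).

3.71 days

te_A = (10 + 4·11 + 24)/6 = 78/6 = 13; σ²_A = ((24−10)/6)² = 5.444
te_B = (1 + 4·6 + 11)/6 = 36/6 = 6; σ²_B = ((11−1)/6)² = 2.778
te_C = (11 + 4·12 + 13)/6 = 72/6 = 12; σ²_C = ((13−11)/6)² = 0.111
te_D = (2 + 4·4 + 18)/6 = 36/6 = 6; σ²_D = ((18−2)/6)² = 7.111
te_E = (7 + 4·11 + 21)/6 = 72/6 = 12; σ²_E = ((21−7)/6)² = 5.444
te_F = (10 + 4·14 + 24)/6 = 90/6 = 15; σ²_F = ((24−10)/6)² = 5.444
te_G = (9 + 4·14 + 19)/6 = 84/6 = 14; σ²_G = ((19−9)/6)² = 2.778
te_H = (3 + 4·8 + 13)/6 = 48/6 = 8; σ²_H = ((13−3)/6)² = 2.778

Forward pass:
ES_A = 0; EF_A = 13
ES_B = 13; EF_B = 13+6 = 19
ES_C = 13; EF_C = 13+12 = 25
ES_D = 13; EF_D = 13+6 = 19
ES_E = 13; EF_E = 13+12 = 25
ES_F = max(EF_B=19, EF_C=25) = 25; EF_F = 25+15 = 40
ES_G = 19; EF_G = 19+14 = 33
ES_H = max(EF_B=19, EF_D=19, EF_E=25, EF_F=40, EF_G=33) = 40; EF_H = 40+8 = 48
Expected project duration μ = 48 days. Critical path: A → C → F → H.

Variance along critical path = 5.444 + 0.111 + 5.444 + 2.778 = 13.778
σ = √13.778 = 3.712 days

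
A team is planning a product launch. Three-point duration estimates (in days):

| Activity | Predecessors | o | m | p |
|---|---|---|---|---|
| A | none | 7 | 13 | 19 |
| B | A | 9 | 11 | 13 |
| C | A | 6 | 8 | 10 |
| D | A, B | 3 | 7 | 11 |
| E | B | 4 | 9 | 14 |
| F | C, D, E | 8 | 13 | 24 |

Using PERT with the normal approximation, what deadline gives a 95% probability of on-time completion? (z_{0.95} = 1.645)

53.2 days

te_A = (7 + 4·13 + 19)/6 = 78/6 = 13; σ²_A = ((19−7)/6)² = 4.000
te_B = (9 + 4·11 + 13)/6 = 66/6 = 11; σ²_B = ((13−9)/6)² = 0.444
te_C = (6 + 4·8 + 10)/6 = 48/6 = 8; σ²_C = ((10−6)/6)² = 0.444
te_D = (3 + 4·7 + 11)/6 = 42/6 = 7; σ²_D = ((11−3)/6)² = 1.778
te_E = (4 + 4·9 + 14)/6 = 54/6 = 9; σ²_E = ((14−4)/6)² = 2.778
te_F = (8 + 4·13 + 24)/6 = 84/6 = 14; σ²_F = ((24−8)/6)² = 7.111

Forward pass:
ES_A = 0; EF_A = 13
ES_B = 13; EF_B = 13+11 = 24
ES_C = 13; EF_C = 13+8 = 21
ES_D = max(EF_A=13, EF_B=24) = 24; EF_D = 24+7 = 31
ES_E = 24; EF_E = 24+9 = 33
ES_F = max(EF_C=21, EF_D=31, EF_E=33) = 33; EF_F = 33+14 = 47
Expected project duration μ = 47 days. Critical path: A → B → E → F.

Variance along critical path = 4.000 + 0.444 + 2.778 + 7.111 = 14.333; σ = 3.786 days.
D = μ + z·σ = 47 + 1.645·3.786 = 53.2 days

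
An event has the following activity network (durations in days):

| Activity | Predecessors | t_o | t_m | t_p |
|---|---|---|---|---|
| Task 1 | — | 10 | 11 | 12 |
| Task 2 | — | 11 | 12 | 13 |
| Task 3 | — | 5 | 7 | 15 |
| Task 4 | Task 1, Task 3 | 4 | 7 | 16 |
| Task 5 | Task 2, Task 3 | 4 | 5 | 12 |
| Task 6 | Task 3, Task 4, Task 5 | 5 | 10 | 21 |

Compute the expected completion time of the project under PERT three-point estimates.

30 days

te_Task 1 = (10 + 4·11 + 12)/6 = 66/6 = 11
te_Task 2 = (11 + 4·12 + 13)/6 = 72/6 = 12
te_Task 3 = (5 + 4·7 + 15)/6 = 48/6 = 8
te_Task 4 = (4 + 4·7 + 16)/6 = 48/6 = 8
te_Task 5 = (4 + 4·5 + 12)/6 = 36/6 = 6
te_Task 6 = (5 + 4·10 + 21)/6 = 66/6 = 11

Forward pass:
ES_Task 1 = 0; EF_Task 1 = 11
ES_Task 2 = 0; EF_Task 2 = 12
ES_Task 3 = 0; EF_Task 3 = 8
ES_Task 4 = max(EF_Task 1=11, EF_Task 3=8) = 11; EF_Task 4 = 11+8 = 19
ES_Task 5 = max(EF_Task 2=12, EF_Task 3=8) = 12; EF_Task 5 = 12+6 = 18
ES_Task 6 = max(EF_Task 3=8, EF_Task 4=19, EF_Task 5=18) = 19; EF_Task 6 = 19+11 = 30
Expected project duration μ = 30 days. Critical path: Task 1 → Task 4 → Task 6.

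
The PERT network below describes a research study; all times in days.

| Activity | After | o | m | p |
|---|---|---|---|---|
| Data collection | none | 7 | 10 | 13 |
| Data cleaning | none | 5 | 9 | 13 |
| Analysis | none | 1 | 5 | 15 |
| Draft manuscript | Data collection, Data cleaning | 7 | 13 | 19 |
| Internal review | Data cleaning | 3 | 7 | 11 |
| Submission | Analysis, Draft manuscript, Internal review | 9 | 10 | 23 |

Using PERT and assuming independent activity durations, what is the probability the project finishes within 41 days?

0.968

te_Data collection = (7 + 4·10 + 13)/6 = 60/6 = 10; σ²_Data collection = ((13−7)/6)² = 1.000
te_Data cleaning = (5 + 4·9 + 13)/6 = 54/6 = 9; σ²_Data cleaning = ((13−5)/6)² = 1.778
te_Analysis = (1 + 4·5 + 15)/6 = 36/6 = 6; σ²_Analysis = ((15−1)/6)² = 5.444
te_Draft manuscript = (7 + 4·13 + 19)/6 = 78/6 = 13; σ²_Draft manuscript = ((19−7)/6)² = 4.000
te_Internal review = (3 + 4·7 + 11)/6 = 42/6 = 7; σ²_Internal review = ((11−3)/6)² = 1.778
te_Submission = (9 + 4·10 + 23)/6 = 72/6 = 12; σ²_Submission = ((23−9)/6)² = 5.444

Forward pass:
ES_Data collection = 0; EF_Data collection = 10
ES_Data cleaning = 0; EF_Data cleaning = 9
ES_Analysis = 0; EF_Analysis = 6
ES_Draft manuscript = max(EF_Data collection=10, EF_Data cleaning=9) = 10; EF_Draft manuscript = 10+13 = 23
ES_Internal review = 9; EF_Internal review = 9+7 = 16
ES_Submission = max(EF_Analysis=6, EF_Draft manuscript=23, EF_Internal review=16) = 23; EF_Submission = 23+12 = 35
Expected project duration μ = 35 days. Critical path: Data collection → Draft manuscript → Submission.

Variance along critical path = 1.000 + 4.000 + 5.444 = 10.444; σ = √10.444 = 3.232 days.
Z = (41 − 35) / 3.232 = 1.857
P(T ≤ 41) = Φ(1.857) ≈ 0.968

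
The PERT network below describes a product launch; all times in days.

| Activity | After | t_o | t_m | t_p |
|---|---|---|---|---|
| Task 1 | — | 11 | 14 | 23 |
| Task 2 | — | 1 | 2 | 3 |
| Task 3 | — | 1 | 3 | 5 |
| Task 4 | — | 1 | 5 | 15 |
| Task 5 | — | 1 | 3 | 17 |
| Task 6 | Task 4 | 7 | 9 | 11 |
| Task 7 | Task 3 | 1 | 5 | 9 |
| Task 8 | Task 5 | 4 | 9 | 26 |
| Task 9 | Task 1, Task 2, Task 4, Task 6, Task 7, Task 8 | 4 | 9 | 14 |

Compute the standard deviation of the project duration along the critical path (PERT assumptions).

4.83 days

te_Task 1 = (11 + 4·14 + 23)/6 = 90/6 = 15; σ²_Task 1 = ((23−11)/6)² = 4.000
te_Task 2 = (1 + 4·2 + 3)/6 = 12/6 = 2; σ²_Task 2 = ((3−1)/6)² = 0.111
te_Task 3 = (1 + 4·3 + 5)/6 = 18/6 = 3; σ²_Task 3 = ((5−1)/6)² = 0.444
te_Task 4 = (1 + 4·5 + 15)/6 = 36/6 = 6; σ²_Task 4 = ((15−1)/6)² = 5.444
te_Task 5 = (1 + 4·3 + 17)/6 = 30/6 = 5; σ²_Task 5 = ((17−1)/6)² = 7.111
te_Task 6 = (7 + 4·9 + 11)/6 = 54/6 = 9; σ²_Task 6 = ((11−7)/6)² = 0.444
te_Task 7 = (1 + 4·5 + 9)/6 = 30/6 = 5; σ²_Task 7 = ((9−1)/6)² = 1.778
te_Task 8 = (4 + 4·9 + 26)/6 = 66/6 = 11; σ²_Task 8 = ((26−4)/6)² = 13.444
te_Task 9 = (4 + 4·9 + 14)/6 = 54/6 = 9; σ²_Task 9 = ((14−4)/6)² = 2.778

Forward pass:
ES_Task 1 = 0; EF_Task 1 = 15
ES_Task 2 = 0; EF_Task 2 = 2
ES_Task 3 = 0; EF_Task 3 = 3
ES_Task 4 = 0; EF_Task 4 = 6
ES_Task 5 = 0; EF_Task 5 = 5
ES_Task 6 = 6; EF_Task 6 = 6+9 = 15
ES_Task 7 = 3; EF_Task 7 = 3+5 = 8
ES_Task 8 = 5; EF_Task 8 = 5+11 = 16
ES_Task 9 = max(EF_Task 1=15, EF_Task 2=2, EF_Task 4=6, EF_Task 6=15, EF_Task 7=8, EF_Task 8=16) = 16; EF_Task 9 = 16+9 = 25
Expected project duration μ = 25 days. Critical path: Task 5 → Task 8 → Task 9.

Variance along critical path = 7.111 + 13.444 + 2.778 = 23.333
σ = √23.333 = 4.830 days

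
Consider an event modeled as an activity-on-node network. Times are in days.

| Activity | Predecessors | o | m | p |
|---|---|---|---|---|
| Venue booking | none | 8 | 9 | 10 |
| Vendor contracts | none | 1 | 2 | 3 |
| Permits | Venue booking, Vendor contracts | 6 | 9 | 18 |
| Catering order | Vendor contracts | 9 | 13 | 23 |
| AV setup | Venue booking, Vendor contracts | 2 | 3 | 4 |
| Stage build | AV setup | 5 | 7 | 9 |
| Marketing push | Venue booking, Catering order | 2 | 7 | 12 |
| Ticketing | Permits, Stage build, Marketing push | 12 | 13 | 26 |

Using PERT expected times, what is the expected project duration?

te_Venue booking = (8 + 4·9 + 10)/6 = 54/6 = 9
te_Vendor contracts = (1 + 4·2 + 3)/6 = 12/6 = 2
te_Permits = (6 + 4·9 + 18)/6 = 60/6 = 10
te_Catering order = (9 + 4·13 + 23)/6 = 84/6 = 14
te_AV setup = (2 + 4·3 + 4)/6 = 18/6 = 3
te_Stage build = (5 + 4·7 + 9)/6 = 42/6 = 7
te_Marketing push = (2 + 4·7 + 12)/6 = 42/6 = 7
te_Ticketing = (12 + 4·13 + 26)/6 = 90/6 = 15

Forward pass:
ES_Venue booking = 0; EF_Venue booking = 9
ES_Vendor contracts = 0; EF_Vendor contracts = 2
ES_Permits = max(EF_Venue booking=9, EF_Vendor contracts=2) = 9; EF_Permits = 9+10 = 19
ES_Catering order = 2; EF_Catering order = 2+14 = 16
ES_AV setup = max(EF_Venue booking=9, EF_Vendor contracts=2) = 9; EF_AV setup = 9+3 = 12
ES_Stage build = 12; EF_Stage build = 12+7 = 19
ES_Marketing push = max(EF_Venue booking=9, EF_Catering order=16) = 16; EF_Marketing push = 16+7 = 23
ES_Ticketing = max(EF_Permits=19, EF_Stage build=19, EF_Marketing push=23) = 23; EF_Ticketing = 23+15 = 38
Expected project duration μ = 38 days. Critical path: Vendor contracts → Catering order → Marketing push → Ticketing.

38 days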